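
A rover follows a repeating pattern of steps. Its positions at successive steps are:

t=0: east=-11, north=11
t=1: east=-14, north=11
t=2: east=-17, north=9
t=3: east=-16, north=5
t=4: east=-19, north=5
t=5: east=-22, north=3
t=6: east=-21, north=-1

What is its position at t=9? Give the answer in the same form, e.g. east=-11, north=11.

Step-to-step displacements: (-3,+0), (-3,-2), (+1,-4), (-3,+0), (-3,-2), (+1,-4) — a repeating cycle of length 3.
step 7: apply (-3,+0) → east=-24, north=-1
step 8: apply (-3,-2) → east=-27, north=-3
step 9: apply (+1,-4) → east=-26, north=-7

east=-26, north=-7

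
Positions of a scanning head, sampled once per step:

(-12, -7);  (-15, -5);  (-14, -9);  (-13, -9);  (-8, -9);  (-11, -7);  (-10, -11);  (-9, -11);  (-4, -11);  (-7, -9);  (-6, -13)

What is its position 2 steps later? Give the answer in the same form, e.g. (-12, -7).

(0, -13)

Differencing gives (-3, +2), (+1, -4), (+1, +0), (+5, +0), (-3, +2), (+1, -4), (+1, +0), (+5, +0), (-3, +2), (+1, -4). This is the pattern (-3, +2), (+1, -4), (+1, +0), (+5, +0) repeated.
step 11: apply (+1, +0) → (-5, -13)
step 12: apply (+5, +0) → (0, -13)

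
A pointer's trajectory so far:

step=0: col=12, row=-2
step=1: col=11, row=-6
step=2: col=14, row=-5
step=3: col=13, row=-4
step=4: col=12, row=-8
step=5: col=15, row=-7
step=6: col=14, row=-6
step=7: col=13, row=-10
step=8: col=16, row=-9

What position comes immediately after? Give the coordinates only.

col=15, row=-8

Differencing gives (-1, -4), (+3, +1), (-1, +1), (-1, -4), (+3, +1), (-1, +1), (-1, -4), (+3, +1). This is the pattern (-1, -4), (+3, +1), (-1, +1) repeated.
step 9: apply (-1, +1) → col=15, row=-8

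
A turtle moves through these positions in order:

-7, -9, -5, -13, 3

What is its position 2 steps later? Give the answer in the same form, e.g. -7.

35

Step-to-step displacements: -2, +4, -8, +16; each is -2× the previous.
step 5: 3 − 32 → -29
step 6: -29 + 64 → 35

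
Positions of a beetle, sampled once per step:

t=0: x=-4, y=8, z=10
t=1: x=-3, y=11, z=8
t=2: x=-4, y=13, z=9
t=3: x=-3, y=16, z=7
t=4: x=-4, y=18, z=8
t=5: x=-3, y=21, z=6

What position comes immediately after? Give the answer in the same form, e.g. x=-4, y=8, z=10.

x=-4, y=23, z=7

Step-to-step displacements: (+1, +3, -2), (-1, +2, +1), (+1, +3, -2), (-1, +2, +1), (+1, +3, -2) — a repeating cycle of length 2.
step 6: apply (-1, +2, +1) → x=-4, y=23, z=7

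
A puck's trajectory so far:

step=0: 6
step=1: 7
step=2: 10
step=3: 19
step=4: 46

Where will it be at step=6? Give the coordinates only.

The jumps are +1, +3, +9, +27 — a geometric progression with ratio 3.
step 5: 46 + 81 → 127
step 6: 127 + 243 → 370

370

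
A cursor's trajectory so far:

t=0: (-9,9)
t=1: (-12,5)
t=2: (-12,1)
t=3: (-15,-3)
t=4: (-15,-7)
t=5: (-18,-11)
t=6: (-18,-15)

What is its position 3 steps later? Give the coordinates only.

(-24,-27)

Step-to-step displacements: (-3,-4), (+0,-4), (-3,-4), (+0,-4), (-3,-4), (+0,-4) — a repeating cycle of length 2.
step 7: apply (-3,-4) → (-21,-19)
step 8: apply (+0,-4) → (-21,-23)
step 9: apply (-3,-4) → (-24,-27)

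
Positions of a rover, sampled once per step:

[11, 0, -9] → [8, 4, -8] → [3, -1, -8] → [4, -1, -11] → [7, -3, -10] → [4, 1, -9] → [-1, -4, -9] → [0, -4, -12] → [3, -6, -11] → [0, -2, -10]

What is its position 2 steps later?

Step-to-step displacements: [-3, +4, +1], [-5, -5, +0], [+1, +0, -3], [+3, -2, +1], [-3, +4, +1], [-5, -5, +0], [+1, +0, -3], [+3, -2, +1], [-3, +4, +1] — a repeating cycle of length 4.
step 10: apply [-5, -5, +0] → [-5, -7, -10]
step 11: apply [+1, +0, -3] → [-4, -7, -13]

[-4, -7, -13]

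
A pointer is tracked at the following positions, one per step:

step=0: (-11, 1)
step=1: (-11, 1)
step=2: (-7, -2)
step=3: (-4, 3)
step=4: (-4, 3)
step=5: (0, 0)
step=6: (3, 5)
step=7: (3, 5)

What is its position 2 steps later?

The moves between consecutive positions are (+0, +0), (+4, -3), (+3, +5), (+0, +0), (+4, -3), (+3, +5), (+0, +0); they repeat the 3-cycle [(+0, +0), (+4, -3), (+3, +5)].
step 8: apply (+4, -3) → (7, 2)
step 9: apply (+3, +5) → (10, 7)

(10, 7)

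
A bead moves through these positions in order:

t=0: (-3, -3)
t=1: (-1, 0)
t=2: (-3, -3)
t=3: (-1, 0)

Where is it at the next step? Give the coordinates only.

Step-to-step displacements: (+2, +3), (-2, -3), (+2, +3); each is -1× the previous.
step 4: (-1, 0) + (-2, -3) → (-3, -3)

(-3, -3)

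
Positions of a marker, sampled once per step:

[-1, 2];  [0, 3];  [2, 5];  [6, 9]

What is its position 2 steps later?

Step-to-step displacements: [+1, +1], [+2, +2], [+4, +4]; each is 2× the previous.
step 4: [6, 9] + [+8, +8] → [14, 17]
step 5: [14, 17] + [+16, +16] → [30, 33]

[30, 33]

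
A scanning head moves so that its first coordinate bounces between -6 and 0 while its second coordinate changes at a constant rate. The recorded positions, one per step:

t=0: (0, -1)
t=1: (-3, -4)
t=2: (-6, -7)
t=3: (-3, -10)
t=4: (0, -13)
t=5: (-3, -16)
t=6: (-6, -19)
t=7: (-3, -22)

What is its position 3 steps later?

The first coordinate travels 3 per step and bounces off the walls at -6 and 0.
  step 8: -3 → 0
  step 9: 0 → -3
  step 10: -3 → -6
The second coordinate changes by -3 each step: at step 10 it is -31.

(-6, -31)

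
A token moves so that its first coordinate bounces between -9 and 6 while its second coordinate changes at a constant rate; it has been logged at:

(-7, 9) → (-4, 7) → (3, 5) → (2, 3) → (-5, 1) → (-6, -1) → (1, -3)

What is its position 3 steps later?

The first coordinate travels 7 per step and bounces off the walls at -9 and 6.
  step 7: 1 → 4
  step 8: 4 → -3
  step 9: -3 → -8
The second coordinate changes by -2 each step: at step 9 it is -9.

(-8, -9)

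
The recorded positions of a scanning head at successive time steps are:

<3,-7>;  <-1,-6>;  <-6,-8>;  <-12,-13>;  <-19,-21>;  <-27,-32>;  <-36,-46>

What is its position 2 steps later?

<-57,-83>

Successive displacements: <-4,+1>, <-5,-2>, <-6,-5>, <-7,-8>, <-8,-11>, <-9,-14> — each changes by <-1,-3>.
step 7: <-36,-46> + <-10,-17> → <-46,-63>
step 8: <-46,-63> + <-11,-20> → <-57,-83>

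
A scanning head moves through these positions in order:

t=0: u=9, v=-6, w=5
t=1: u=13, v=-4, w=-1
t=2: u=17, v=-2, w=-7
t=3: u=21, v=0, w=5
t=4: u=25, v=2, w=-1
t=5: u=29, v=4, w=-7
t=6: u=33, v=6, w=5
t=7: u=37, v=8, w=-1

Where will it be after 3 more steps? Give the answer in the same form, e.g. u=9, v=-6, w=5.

U: linear, +4 per step → 49 at step 10.
V: linear, +2 per step → 14 at step 10.
W: cycles through 5, -1, -7 every 3 steps. Step 10 lands at position 1 of the cycle → -1.

u=49, v=14, w=-1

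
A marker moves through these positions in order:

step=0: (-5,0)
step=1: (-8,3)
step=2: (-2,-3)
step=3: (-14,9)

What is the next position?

(10,-15)

Consecutive displacements (-3,+3), (+6,-6), (-12,+12) scale by a factor of -2 each step.
step 4: (-14,9) + (+24,-24) → (10,-15)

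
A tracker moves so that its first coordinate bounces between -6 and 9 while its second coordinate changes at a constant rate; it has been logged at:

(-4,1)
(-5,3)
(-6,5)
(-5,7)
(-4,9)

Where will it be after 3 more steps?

The first coordinate reflects between -6 and 9, moving 1 per step.
  step 5: -4 → -3
  step 6: -3 → -2
  step 7: -2 → -1
The second coordinate changes by +2 each step: at step 7 it is 15.

(-1,15)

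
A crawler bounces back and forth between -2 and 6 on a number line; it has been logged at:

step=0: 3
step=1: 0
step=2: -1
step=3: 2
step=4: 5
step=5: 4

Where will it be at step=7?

The value reflects between -2 and 6, moving 3 per step.
  step 6: 4 → 1
  step 7: 1 → -2

-2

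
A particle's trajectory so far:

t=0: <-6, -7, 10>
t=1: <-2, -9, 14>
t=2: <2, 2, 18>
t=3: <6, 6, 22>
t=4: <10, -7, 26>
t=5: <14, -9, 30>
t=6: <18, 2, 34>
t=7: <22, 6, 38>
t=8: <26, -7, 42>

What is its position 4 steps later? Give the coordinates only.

First: linear, +4 per step → 42 at step 12.
Second: cycles through -7, -9, 2, 6 every 4 steps. Step 12 lands at position 0 of the cycle → -7.
Third: linear, +4 per step → 58 at step 12.

<42, -7, 58>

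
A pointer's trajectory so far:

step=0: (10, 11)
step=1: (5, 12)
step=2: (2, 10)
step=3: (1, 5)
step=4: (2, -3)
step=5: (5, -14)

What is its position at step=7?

Taking differences between consecutive positions: (-5, +1), (-3, -2), (-1, -5), (+1, -8), (+3, -11). These grow by (+2, -3) each step.
step 6: (5, -14) + (+5, -14) → (10, -28)
step 7: (10, -28) + (+7, -17) → (17, -45)

(17, -45)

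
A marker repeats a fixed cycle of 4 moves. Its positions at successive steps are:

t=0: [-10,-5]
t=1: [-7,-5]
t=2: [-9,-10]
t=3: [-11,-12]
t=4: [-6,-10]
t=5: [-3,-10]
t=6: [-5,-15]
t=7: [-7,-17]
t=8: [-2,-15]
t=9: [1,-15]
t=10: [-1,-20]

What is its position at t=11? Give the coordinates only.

[-3,-22]

Step-to-step displacements: [+3,+0], [-2,-5], [-2,-2], [+5,+2], [+3,+0], [-2,-5], [-2,-2], [+5,+2], [+3,+0], [-2,-5] — a repeating cycle of length 4.
step 11: apply [-2,-2] → [-3,-22]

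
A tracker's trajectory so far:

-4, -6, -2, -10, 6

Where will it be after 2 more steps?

Step-to-step displacements: -2, +4, -8, +16; each is -2× the previous.
step 5: 6 − 32 → -26
step 6: -26 + 64 → 38

38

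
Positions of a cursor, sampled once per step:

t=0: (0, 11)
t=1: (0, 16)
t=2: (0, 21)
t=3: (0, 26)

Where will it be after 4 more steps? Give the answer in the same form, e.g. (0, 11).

The position changes by (+0, +5) every step.
step 4: (0, 26) + (+0, +5) → (0, 31)
step 5: (0, 31) + (+0, +5) → (0, 36)
step 6: (0, 36) + (+0, +5) → (0, 41)
step 7: (0, 41) + (+0, +5) → (0, 46)

(0, 46)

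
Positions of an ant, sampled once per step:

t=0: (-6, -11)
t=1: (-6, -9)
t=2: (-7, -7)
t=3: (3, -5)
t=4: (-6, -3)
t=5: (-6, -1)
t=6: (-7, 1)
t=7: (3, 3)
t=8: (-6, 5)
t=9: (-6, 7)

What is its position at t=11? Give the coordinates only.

First: cycles through -6, -6, -7, 3 every 4 steps. Step 11 lands at position 3 of the cycle → 3.
Second: linear, +2 per step → 11 at step 11.

(3, 11)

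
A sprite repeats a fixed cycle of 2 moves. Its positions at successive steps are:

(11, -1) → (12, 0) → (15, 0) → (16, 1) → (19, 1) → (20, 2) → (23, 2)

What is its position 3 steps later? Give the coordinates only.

Step-to-step displacements: (+1, +1), (+3, +0), (+1, +1), (+3, +0), (+1, +1), (+3, +0) — a repeating cycle of length 2.
step 7: apply (+1, +1) → (24, 3)
step 8: apply (+3, +0) → (27, 3)
step 9: apply (+1, +1) → (28, 4)

(28, 4)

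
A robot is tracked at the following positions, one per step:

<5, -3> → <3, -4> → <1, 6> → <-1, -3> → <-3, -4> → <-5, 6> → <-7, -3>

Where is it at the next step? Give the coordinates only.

The first coordinate changes by -2 each step, so at step 7 it is 5 + 7·(-2) = -9.
The second coordinate repeats the cycle [-3, -4, 6] with period 3; step 7 mod 3 = 1, giving -4.

<-9, -4>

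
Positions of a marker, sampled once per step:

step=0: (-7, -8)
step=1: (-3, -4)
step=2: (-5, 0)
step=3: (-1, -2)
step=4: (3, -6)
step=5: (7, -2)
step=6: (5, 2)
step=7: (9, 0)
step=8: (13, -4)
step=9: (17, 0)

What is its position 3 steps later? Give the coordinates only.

(23, -2)

Step-to-step displacements: (+4, +4), (-2, +4), (+4, -2), (+4, -4), (+4, +4), (-2, +4), (+4, -2), (+4, -4), (+4, +4) — a repeating cycle of length 4.
step 10: apply (-2, +4) → (15, 4)
step 11: apply (+4, -2) → (19, 2)
step 12: apply (+4, -4) → (23, -2)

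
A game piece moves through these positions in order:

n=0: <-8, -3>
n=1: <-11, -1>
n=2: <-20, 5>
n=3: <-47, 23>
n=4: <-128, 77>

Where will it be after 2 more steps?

Step-to-step displacements: <-3, +2>, <-9, +6>, <-27, +18>, <-81, +54>; each is 3× the previous.
step 5: <-128, 77> + <-243, +162> → <-371, 239>
step 6: <-371, 239> + <-729, +486> → <-1100, 725>

<-1100, 725>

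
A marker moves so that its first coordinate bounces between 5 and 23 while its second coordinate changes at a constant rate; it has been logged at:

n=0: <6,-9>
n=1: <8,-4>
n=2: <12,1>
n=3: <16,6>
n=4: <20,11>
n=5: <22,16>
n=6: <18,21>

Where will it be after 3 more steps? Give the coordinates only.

The first coordinate reflects between 5 and 23, moving 4 per step.
  step 7: 18 → 14
  step 8: 14 → 10
  step 9: 10 → 6
The second coordinate changes by +5 each step: at step 9 it is 36.

<6,36>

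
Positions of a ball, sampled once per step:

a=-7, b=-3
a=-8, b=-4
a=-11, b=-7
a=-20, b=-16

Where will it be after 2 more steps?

a=-128, b=-124

Consecutive displacements (-1, -1), (-3, -3), (-9, -9) scale by a factor of 3 each step.
step 4: a=-20, b=-16 + (-27, -27) → a=-47, b=-43
step 5: a=-47, b=-43 + (-81, -81) → a=-128, b=-124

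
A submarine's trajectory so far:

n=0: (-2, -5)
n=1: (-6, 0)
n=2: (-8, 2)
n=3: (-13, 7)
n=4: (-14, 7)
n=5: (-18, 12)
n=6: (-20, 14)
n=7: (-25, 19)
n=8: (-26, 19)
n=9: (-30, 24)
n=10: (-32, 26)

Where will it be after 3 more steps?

(-42, 36)

Step-to-step displacements: (-4, +5), (-2, +2), (-5, +5), (-1, +0), (-4, +5), (-2, +2), (-5, +5), (-1, +0), (-4, +5), (-2, +2) — a repeating cycle of length 4.
step 11: apply (-5, +5) → (-37, 31)
step 12: apply (-1, +0) → (-38, 31)
step 13: apply (-4, +5) → (-42, 36)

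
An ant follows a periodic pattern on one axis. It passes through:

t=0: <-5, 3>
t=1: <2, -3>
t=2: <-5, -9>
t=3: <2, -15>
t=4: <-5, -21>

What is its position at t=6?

<-5, -33>

First: cycles through -5, 2 every 2 steps. Step 6 lands at position 0 of the cycle → -5.
Second: linear, -6 per step → -33 at step 6.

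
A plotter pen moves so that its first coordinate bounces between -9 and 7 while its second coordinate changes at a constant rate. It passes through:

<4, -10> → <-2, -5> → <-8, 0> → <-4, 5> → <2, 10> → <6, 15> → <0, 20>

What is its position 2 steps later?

<-6, 30>

The first coordinate reflects between -9 and 7, moving 6 per step.
  step 7: 0 → -6
  step 8: -6 → -6
The second coordinate changes by +5 each step: at step 8 it is 30.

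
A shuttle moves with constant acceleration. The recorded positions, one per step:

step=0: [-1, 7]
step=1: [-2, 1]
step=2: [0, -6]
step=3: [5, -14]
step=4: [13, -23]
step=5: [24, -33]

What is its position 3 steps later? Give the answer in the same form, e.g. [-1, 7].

[75, -69]

First differences are [-1, -6], [+2, -7], [+5, -8], [+8, -9], [+11, -10]; their common second difference is [+3, -1] (constant acceleration).
step 6: [24, -33] + [+14, -11] → [38, -44]
step 7: [38, -44] + [+17, -12] → [55, -56]
step 8: [55, -56] + [+20, -13] → [75, -69]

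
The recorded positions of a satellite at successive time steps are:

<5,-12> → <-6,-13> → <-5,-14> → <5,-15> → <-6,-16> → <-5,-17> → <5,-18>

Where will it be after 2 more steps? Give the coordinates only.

<-5,-20>

First: cycles through 5, -6, -5 every 3 steps. Step 8 lands at position 2 of the cycle → -5.
Second: linear, -1 per step → -20 at step 8.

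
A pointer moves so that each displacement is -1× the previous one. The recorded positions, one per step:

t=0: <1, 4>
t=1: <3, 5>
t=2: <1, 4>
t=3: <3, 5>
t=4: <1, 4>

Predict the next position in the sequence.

Consecutive displacements <+2, +1>, <-2, -1>, <+2, +1>, <-2, -1> scale by a factor of -1 each step.
step 5: <1, 4> + <+2, +1> → <3, 5>

<3, 5>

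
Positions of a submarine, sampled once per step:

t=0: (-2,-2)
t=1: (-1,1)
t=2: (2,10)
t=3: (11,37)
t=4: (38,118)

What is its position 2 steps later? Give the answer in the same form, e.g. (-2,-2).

(362,1090)

Step-to-step displacements: (+1,+3), (+3,+9), (+9,+27), (+27,+81); each is 3× the previous.
step 5: (38,118) + (+81,+243) → (119,361)
step 6: (119,361) + (+243,+729) → (362,1090)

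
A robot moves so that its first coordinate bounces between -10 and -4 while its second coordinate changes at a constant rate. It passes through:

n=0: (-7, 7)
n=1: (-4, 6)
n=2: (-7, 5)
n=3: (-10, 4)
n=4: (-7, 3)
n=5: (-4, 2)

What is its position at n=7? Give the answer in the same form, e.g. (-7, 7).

The first coordinate reflects between -10 and -4, moving 3 per step.
  step 6: -4 → -7
  step 7: -7 → -10
The second coordinate changes by -1 each step: at step 7 it is 0.

(-10, 0)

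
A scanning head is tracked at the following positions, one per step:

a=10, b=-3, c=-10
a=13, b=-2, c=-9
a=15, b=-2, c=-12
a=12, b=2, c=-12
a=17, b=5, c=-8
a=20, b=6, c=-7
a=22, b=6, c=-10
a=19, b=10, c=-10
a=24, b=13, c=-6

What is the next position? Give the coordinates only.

a=27, b=14, c=-5

The moves between consecutive positions are (+3,+1,+1), (+2,+0,-3), (-3,+4,+0), (+5,+3,+4), (+3,+1,+1), (+2,+0,-3), (-3,+4,+0), (+5,+3,+4); they repeat the 4-cycle [(+3,+1,+1), (+2,+0,-3), (-3,+4,+0), (+5,+3,+4)].
step 9: apply (+3,+1,+1) → a=27, b=14, c=-5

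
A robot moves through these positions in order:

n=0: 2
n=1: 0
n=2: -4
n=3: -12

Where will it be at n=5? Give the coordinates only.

-60

Consecutive displacements -2, -4, -8 scale by a factor of 2 each step.
step 4: -12 − 16 → -28
step 5: -28 − 32 → -60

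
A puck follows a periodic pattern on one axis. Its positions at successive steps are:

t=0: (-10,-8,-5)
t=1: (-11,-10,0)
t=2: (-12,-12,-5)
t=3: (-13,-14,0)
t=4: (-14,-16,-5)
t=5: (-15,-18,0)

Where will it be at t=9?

The first coordinate changes by -1 each step, so at step 9 it is -10 + 9·(-1) = -19.
The second coordinate changes by -2 each step, so at step 9 it is -8 + 9·(-2) = -26.
The third coordinate repeats the cycle [-5, 0] with period 2; step 9 mod 2 = 1, giving 0.

(-19,-26,0)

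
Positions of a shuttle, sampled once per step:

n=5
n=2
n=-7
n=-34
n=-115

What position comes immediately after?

n=-358

The jumps are -3, -9, -27, -81 — a geometric progression with ratio 3.
step 5: -115 − 243 → n=-358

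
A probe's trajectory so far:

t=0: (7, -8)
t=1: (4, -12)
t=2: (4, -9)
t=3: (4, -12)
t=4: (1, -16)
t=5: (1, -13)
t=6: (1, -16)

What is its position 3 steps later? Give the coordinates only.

The moves between consecutive positions are (-3, -4), (+0, +3), (+0, -3), (-3, -4), (+0, +3), (+0, -3); they repeat the 3-cycle [(-3, -4), (+0, +3), (+0, -3)].
step 7: apply (-3, -4) → (-2, -20)
step 8: apply (+0, +3) → (-2, -17)
step 9: apply (+0, -3) → (-2, -20)

(-2, -20)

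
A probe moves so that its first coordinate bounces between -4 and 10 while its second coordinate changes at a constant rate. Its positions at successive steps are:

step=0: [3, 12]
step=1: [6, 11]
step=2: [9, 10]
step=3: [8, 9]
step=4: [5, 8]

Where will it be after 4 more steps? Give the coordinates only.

The first coordinate travels 3 per step and bounces off the walls at -4 and 10.
  step 5: 5 → 2
  step 6: 2 → -1
  step 7: -1 → -4
  step 8: -4 → -1
The second coordinate changes by -1 each step: at step 8 it is 4.

[-1, 4]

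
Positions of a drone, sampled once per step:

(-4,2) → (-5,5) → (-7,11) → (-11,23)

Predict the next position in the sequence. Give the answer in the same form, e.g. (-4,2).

(-19,47)

Consecutive displacements (-1,+3), (-2,+6), (-4,+12) scale by a factor of 2 each step.
step 4: (-11,23) + (-8,+24) → (-19,47)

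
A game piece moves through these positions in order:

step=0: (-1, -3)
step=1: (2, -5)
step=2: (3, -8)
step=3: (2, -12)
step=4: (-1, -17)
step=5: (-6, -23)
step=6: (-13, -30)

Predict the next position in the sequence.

(-22, -38)

Taking differences between consecutive positions: (+3, -2), (+1, -3), (-1, -4), (-3, -5), (-5, -6), (-7, -7). These grow by (-2, -1) each step.
step 7: (-13, -30) + (-9, -8) → (-22, -38)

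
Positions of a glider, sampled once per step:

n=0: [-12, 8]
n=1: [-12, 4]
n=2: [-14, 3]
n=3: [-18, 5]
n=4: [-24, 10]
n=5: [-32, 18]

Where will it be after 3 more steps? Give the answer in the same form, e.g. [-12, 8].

Taking differences between consecutive positions: [+0, -4], [-2, -1], [-4, +2], [-6, +5], [-8, +8]. These grow by [-2, +3] each step.
step 6: [-32, 18] + [-10, +11] → [-42, 29]
step 7: [-42, 29] + [-12, +14] → [-54, 43]
step 8: [-54, 43] + [-14, +17] → [-68, 60]

[-68, 60]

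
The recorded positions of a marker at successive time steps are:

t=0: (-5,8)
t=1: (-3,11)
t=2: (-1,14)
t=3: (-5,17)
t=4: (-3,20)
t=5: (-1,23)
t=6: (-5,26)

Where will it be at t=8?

The first coordinate repeats the cycle [-5, -3, -1] with period 3; step 8 mod 3 = 2, giving -1.
The second coordinate changes by +3 each step, so at step 8 it is 8 + 8·(3) = 32.

(-1,32)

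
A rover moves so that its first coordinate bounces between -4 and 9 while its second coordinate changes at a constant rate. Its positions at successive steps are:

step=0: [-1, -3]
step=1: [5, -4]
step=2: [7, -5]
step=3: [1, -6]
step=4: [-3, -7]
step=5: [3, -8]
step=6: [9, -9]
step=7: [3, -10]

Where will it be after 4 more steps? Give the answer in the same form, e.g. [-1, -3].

The first coordinate reflects between -4 and 9, moving 6 per step.
  step 8: 3 → -3
  step 9: -3 → 1
  step 10: 1 → 7
  step 11: 7 → 5
The second coordinate changes by -1 each step: at step 11 it is -14.

[5, -14]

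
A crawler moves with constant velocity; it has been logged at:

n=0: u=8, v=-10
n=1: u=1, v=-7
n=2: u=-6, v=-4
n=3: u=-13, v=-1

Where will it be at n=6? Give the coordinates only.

Each step adds (-7,+3) to the position.
step 4: u=-13, v=-1 + (-7,+3) → u=-20, v=2
step 5: u=-20, v=2 + (-7,+3) → u=-27, v=5
step 6: u=-27, v=5 + (-7,+3) → u=-34, v=8

u=-34, v=8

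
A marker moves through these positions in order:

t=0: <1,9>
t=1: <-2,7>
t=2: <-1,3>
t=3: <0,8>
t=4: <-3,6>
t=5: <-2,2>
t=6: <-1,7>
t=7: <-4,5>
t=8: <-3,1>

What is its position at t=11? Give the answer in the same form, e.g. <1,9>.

The moves between consecutive positions are <-3,-2>, <+1,-4>, <+1,+5>, <-3,-2>, <+1,-4>, <+1,+5>, <-3,-2>, <+1,-4>; they repeat the 3-cycle [<-3,-2>, <+1,-4>, <+1,+5>].
step 9: apply <+1,+5> → <-2,6>
step 10: apply <-3,-2> → <-5,4>
step 11: apply <+1,-4> → <-4,0>

<-4,0>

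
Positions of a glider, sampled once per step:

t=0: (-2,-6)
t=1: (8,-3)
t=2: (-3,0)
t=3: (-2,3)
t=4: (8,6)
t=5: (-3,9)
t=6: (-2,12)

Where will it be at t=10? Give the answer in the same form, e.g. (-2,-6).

First: cycles through -2, 8, -3 every 3 steps. Step 10 lands at position 1 of the cycle → 8.
Second: linear, +3 per step → 24 at step 10.

(8,24)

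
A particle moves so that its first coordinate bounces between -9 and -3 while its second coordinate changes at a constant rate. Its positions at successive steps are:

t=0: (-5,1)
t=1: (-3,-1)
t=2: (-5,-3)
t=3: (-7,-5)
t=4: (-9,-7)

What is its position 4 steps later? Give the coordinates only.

The first coordinate travels 2 per step and bounces off the walls at -9 and -3.
  step 5: -9 → -7
  step 6: -7 → -5
  step 7: -5 → -3
  step 8: -3 → -5
The second coordinate changes by -2 each step: at step 8 it is -15.

(-5,-15)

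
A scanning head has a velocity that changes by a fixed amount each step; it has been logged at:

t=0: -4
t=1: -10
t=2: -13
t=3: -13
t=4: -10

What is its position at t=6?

5

Taking differences between consecutive positions: -6, -3, +0, +3. These grow by +3 each step.
step 5: -10 + 6 → -4
step 6: -4 + 9 → 5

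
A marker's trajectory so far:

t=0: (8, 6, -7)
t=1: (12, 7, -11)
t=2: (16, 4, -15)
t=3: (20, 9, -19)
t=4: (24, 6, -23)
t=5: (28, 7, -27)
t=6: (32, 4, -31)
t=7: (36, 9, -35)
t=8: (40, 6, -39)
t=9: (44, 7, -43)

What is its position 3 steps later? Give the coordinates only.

(56, 6, -55)

First: linear, +4 per step → 56 at step 12.
Second: cycles through 6, 7, 4, 9 every 4 steps. Step 12 lands at position 0 of the cycle → 6.
Third: linear, -4 per step → -55 at step 12.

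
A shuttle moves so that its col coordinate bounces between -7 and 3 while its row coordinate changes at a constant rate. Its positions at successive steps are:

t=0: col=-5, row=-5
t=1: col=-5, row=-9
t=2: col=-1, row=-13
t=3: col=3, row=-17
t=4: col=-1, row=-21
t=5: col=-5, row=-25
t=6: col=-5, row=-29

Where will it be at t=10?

col=-5, row=-45

The col coordinate travels 4 per step and bounces off the walls at -7 and 3.
  step 7: -5 → -1
  step 8: -1 → 3
  step 9: 3 → -1
  step 10: -1 → -5
The row coordinate changes by -4 each step: at step 10 it is -45.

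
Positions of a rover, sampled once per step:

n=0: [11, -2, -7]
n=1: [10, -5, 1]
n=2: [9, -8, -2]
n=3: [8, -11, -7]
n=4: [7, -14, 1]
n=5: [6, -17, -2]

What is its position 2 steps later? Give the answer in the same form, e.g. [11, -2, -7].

[4, -23, 1]

The first coordinate changes by -1 each step, so at step 7 it is 11 + 7·(-1) = 4.
The second coordinate changes by -3 each step, so at step 7 it is -2 + 7·(-3) = -23.
The third coordinate repeats the cycle [-7, 1, -2] with period 3; step 7 mod 3 = 1, giving 1.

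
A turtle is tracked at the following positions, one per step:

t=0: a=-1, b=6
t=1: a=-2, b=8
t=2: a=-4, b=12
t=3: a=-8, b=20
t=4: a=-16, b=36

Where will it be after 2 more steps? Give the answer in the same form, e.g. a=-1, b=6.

a=-64, b=132

Consecutive displacements (-1, +2), (-2, +4), (-4, +8), (-8, +16) scale by a factor of 2 each step.
step 5: a=-16, b=36 + (-16, +32) → a=-32, b=68
step 6: a=-32, b=68 + (-32, +64) → a=-64, b=132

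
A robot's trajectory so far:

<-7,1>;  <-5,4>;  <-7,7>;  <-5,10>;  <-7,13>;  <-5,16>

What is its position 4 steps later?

<-5,28>

The first coordinate repeats the cycle [-7, -5] with period 2; step 9 mod 2 = 1, giving -5.
The second coordinate changes by +3 each step, so at step 9 it is 1 + 9·(3) = 28.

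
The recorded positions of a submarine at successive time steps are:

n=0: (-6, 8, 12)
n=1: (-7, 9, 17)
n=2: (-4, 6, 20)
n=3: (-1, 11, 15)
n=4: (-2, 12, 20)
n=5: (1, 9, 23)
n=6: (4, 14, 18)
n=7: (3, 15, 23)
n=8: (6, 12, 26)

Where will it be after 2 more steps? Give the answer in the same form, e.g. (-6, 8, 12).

Differencing gives (-1, +1, +5), (+3, -3, +3), (+3, +5, -5), (-1, +1, +5), (+3, -3, +3), (+3, +5, -5), (-1, +1, +5), (+3, -3, +3). This is the pattern (-1, +1, +5), (+3, -3, +3), (+3, +5, -5) repeated.
step 9: apply (+3, +5, -5) → (9, 17, 21)
step 10: apply (-1, +1, +5) → (8, 18, 26)

(8, 18, 26)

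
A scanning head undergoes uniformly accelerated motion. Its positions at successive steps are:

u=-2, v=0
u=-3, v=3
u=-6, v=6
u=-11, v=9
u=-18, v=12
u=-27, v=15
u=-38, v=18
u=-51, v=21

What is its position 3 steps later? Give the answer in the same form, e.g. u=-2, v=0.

u=-102, v=30

First differences are (-1, +3), (-3, +3), (-5, +3), (-7, +3), (-9, +3), (-11, +3), (-13, +3); their common second difference is (-2, +0) (constant acceleration).
step 8: u=-51, v=21 + (-15, +3) → u=-66, v=24
step 9: u=-66, v=24 + (-17, +3) → u=-83, v=27
step 10: u=-83, v=27 + (-19, +3) → u=-102, v=30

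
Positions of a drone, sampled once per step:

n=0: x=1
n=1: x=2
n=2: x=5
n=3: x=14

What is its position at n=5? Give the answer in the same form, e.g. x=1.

x=122

The jumps are +1, +3, +9 — a geometric progression with ratio 3.
step 4: 14 + 27 → x=41
step 5: 41 + 81 → x=122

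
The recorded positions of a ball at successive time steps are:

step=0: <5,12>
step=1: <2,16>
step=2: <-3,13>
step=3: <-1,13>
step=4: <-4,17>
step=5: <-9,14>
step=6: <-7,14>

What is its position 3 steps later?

The moves between consecutive positions are <-3,+4>, <-5,-3>, <+2,+0>, <-3,+4>, <-5,-3>, <+2,+0>; they repeat the 3-cycle [<-3,+4>, <-5,-3>, <+2,+0>].
step 7: apply <-3,+4> → <-10,18>
step 8: apply <-5,-3> → <-15,15>
step 9: apply <+2,+0> → <-13,15>

<-13,15>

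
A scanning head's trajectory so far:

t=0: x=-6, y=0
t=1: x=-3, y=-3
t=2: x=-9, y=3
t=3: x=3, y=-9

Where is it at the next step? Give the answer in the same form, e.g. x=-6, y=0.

x=-21, y=15

The jumps are (+3, -3), (-6, +6), (+12, -12) — a geometric progression with ratio -2.
step 4: x=3, y=-9 + (-24, +24) → x=-21, y=15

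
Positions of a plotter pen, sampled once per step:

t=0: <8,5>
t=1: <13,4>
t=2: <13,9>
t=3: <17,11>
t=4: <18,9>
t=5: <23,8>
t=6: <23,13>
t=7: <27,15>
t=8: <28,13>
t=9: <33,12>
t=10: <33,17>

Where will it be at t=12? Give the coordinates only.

Differencing gives <+5,-1>, <+0,+5>, <+4,+2>, <+1,-2>, <+5,-1>, <+0,+5>, <+4,+2>, <+1,-2>, <+5,-1>, <+0,+5>. This is the pattern <+5,-1>, <+0,+5>, <+4,+2>, <+1,-2> repeated.
step 11: apply <+4,+2> → <37,19>
step 12: apply <+1,-2> → <38,17>

<38,17>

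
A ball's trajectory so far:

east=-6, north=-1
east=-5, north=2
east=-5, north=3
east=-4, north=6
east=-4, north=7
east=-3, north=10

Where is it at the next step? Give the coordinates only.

Differencing gives (+1, +3), (+0, +1), (+1, +3), (+0, +1), (+1, +3). This is the pattern (+1, +3), (+0, +1) repeated.
step 6: apply (+0, +1) → east=-3, north=11

east=-3, north=11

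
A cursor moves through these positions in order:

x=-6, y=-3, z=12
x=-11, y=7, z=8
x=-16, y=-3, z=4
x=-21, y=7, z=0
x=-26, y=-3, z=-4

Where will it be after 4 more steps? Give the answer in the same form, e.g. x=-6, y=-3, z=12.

The x coordinate changes by -5 each step, so at step 8 it is -6 + 8·(-5) = -46.
The y coordinate repeats the cycle [-3, 7] with period 2; step 8 mod 2 = 0, giving -3.
The z coordinate changes by -4 each step, so at step 8 it is 12 + 8·(-4) = -20.

x=-46, y=-3, z=-20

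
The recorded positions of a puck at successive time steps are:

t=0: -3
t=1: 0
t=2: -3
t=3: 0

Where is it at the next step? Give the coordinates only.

-3

Step-to-step displacements: +3, -3, +3; each is -1× the previous.
step 4: 0 − 3 → -3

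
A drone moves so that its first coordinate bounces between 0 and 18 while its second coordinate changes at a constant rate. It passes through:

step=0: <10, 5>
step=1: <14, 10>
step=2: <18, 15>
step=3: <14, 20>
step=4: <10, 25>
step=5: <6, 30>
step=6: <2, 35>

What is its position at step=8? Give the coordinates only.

The first coordinate reflects between 0 and 18, moving 4 per step.
  step 7: 2 → 2
  step 8: 2 → 6
The second coordinate changes by +5 each step: at step 8 it is 45.

<6, 45>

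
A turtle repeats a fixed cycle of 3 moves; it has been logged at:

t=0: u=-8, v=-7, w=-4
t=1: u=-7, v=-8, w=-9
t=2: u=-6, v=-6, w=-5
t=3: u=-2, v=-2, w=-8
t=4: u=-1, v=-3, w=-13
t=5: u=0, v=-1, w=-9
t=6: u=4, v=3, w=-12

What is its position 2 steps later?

The moves between consecutive positions are (+1, -1, -5), (+1, +2, +4), (+4, +4, -3), (+1, -1, -5), (+1, +2, +4), (+4, +4, -3); they repeat the 3-cycle [(+1, -1, -5), (+1, +2, +4), (+4, +4, -3)].
step 7: apply (+1, -1, -5) → u=5, v=2, w=-17
step 8: apply (+1, +2, +4) → u=6, v=4, w=-13

u=6, v=4, w=-13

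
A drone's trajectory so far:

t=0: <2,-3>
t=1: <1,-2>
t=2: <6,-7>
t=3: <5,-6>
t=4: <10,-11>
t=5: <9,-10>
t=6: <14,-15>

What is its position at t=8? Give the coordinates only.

Step-to-step displacements: <-1,+1>, <+5,-5>, <-1,+1>, <+5,-5>, <-1,+1>, <+5,-5> — a repeating cycle of length 2.
step 7: apply <-1,+1> → <13,-14>
step 8: apply <+5,-5> → <18,-19>

<18,-19>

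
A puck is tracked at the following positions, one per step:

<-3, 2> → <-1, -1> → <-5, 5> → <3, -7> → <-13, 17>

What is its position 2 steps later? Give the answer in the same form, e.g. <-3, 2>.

Consecutive displacements <+2, -3>, <-4, +6>, <+8, -12>, <-16, +24> scale by a factor of -2 each step.
step 5: <-13, 17> + <+32, -48> → <19, -31>
step 6: <19, -31> + <-64, +96> → <-45, 65>

<-45, 65>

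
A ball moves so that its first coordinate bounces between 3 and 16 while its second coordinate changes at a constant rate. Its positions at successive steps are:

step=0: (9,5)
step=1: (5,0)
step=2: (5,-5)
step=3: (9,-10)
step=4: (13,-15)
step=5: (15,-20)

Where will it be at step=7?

The first coordinate reflects between 3 and 16, moving 4 per step.
  step 6: 15 → 11
  step 7: 11 → 7
The second coordinate changes by -5 each step: at step 7 it is -30.

(7,-30)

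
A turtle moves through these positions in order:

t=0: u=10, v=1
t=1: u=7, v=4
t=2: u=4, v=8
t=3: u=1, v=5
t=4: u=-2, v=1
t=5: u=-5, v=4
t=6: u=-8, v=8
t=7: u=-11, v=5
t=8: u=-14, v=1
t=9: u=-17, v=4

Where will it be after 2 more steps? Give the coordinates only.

The u coordinate changes by -3 each step, so at step 11 it is 10 + 11·(-3) = -23.
The v coordinate repeats the cycle [1, 4, 8, 5] with period 4; step 11 mod 4 = 3, giving 5.

u=-23, v=5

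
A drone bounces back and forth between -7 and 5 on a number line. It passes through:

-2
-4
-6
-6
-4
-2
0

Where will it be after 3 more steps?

The value travels 2 per step and bounces off the walls at -7 and 5.
  step 7: 0 → 2
  step 8: 2 → 4
  step 9: 4 → 4

4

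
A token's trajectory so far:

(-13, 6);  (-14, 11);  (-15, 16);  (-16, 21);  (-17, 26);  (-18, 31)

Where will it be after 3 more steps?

(-21, 46)

The position changes by (-1, +5) every step.
step 6: (-18, 31) + (-1, +5) → (-19, 36)
step 7: (-19, 36) + (-1, +5) → (-20, 41)
step 8: (-20, 41) + (-1, +5) → (-21, 46)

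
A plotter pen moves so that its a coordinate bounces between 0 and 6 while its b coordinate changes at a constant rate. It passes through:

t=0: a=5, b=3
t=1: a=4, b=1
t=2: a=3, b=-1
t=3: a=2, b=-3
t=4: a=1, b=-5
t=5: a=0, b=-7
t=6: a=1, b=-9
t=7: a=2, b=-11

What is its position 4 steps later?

a=6, b=-19

The a coordinate travels 1 per step and bounces off the walls at 0 and 6.
  step 8: 2 → 3
  step 9: 3 → 4
  step 10: 4 → 5
  step 11: 5 → 6
The b coordinate changes by -2 each step: at step 11 it is -19.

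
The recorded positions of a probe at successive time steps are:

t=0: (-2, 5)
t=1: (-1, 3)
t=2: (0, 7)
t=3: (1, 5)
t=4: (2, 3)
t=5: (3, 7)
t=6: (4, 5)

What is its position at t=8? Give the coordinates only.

The first coordinate changes by +1 each step, so at step 8 it is -2 + 8·(1) = 6.
The second coordinate repeats the cycle [5, 3, 7] with period 3; step 8 mod 3 = 2, giving 7.

(6, 7)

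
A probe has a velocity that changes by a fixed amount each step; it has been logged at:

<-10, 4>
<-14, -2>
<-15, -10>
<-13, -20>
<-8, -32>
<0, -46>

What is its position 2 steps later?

<25, -80>

Taking differences between consecutive positions: <-4, -6>, <-1, -8>, <+2, -10>, <+5, -12>, <+8, -14>. These grow by <+3, -2> each step.
step 6: <0, -46> + <+11, -16> → <11, -62>
step 7: <11, -62> + <+14, -18> → <25, -80>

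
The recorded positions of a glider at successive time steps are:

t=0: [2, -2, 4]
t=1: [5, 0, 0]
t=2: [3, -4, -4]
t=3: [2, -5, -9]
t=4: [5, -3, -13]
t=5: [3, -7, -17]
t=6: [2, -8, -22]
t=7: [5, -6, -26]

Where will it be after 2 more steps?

[2, -11, -35]

Step-to-step displacements: [+3, +2, -4], [-2, -4, -4], [-1, -1, -5], [+3, +2, -4], [-2, -4, -4], [-1, -1, -5], [+3, +2, -4] — a repeating cycle of length 3.
step 8: apply [-2, -4, -4] → [3, -10, -30]
step 9: apply [-1, -1, -5] → [2, -11, -35]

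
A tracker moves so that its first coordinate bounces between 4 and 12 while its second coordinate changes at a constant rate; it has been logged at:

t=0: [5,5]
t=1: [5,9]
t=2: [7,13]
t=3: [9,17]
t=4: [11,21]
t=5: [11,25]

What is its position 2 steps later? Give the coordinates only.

[7,33]

The first coordinate reflects between 4 and 12, moving 2 per step.
  step 6: 11 → 9
  step 7: 9 → 7
The second coordinate changes by +4 each step: at step 7 it is 33.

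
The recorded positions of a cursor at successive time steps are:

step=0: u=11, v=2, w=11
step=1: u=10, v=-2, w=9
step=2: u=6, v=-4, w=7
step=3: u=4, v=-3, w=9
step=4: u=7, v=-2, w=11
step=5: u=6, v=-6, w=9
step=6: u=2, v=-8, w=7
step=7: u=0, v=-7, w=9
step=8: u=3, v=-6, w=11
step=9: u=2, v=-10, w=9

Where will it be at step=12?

u=-1, v=-10, w=11

Differencing gives (-1, -4, -2), (-4, -2, -2), (-2, +1, +2), (+3, +1, +2), (-1, -4, -2), (-4, -2, -2), (-2, +1, +2), (+3, +1, +2), (-1, -4, -2). This is the pattern (-1, -4, -2), (-4, -2, -2), (-2, +1, +2), (+3, +1, +2) repeated.
step 10: apply (-4, -2, -2) → u=-2, v=-12, w=7
step 11: apply (-2, +1, +2) → u=-4, v=-11, w=9
step 12: apply (+3, +1, +2) → u=-1, v=-10, w=11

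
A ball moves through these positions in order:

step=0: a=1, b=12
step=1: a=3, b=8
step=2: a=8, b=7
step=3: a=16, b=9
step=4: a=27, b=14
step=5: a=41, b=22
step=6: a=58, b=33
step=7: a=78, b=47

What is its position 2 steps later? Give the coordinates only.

Successive displacements: (+2, -4), (+5, -1), (+8, +2), (+11, +5), (+14, +8), (+17, +11), (+20, +14) — each changes by (+3, +3).
step 8: a=78, b=47 + (+23, +17) → a=101, b=64
step 9: a=101, b=64 + (+26, +20) → a=127, b=84

a=127, b=84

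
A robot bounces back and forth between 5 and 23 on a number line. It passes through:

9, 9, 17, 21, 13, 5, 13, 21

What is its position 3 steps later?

9

The value reflects between 5 and 23, moving 8 per step.
  step 8: 21 → 17
  step 9: 17 → 9
  step 10: 9 → 9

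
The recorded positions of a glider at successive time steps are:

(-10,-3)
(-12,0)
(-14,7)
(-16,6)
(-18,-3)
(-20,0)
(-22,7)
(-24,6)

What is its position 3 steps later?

(-30,7)

First: linear, -2 per step → -30 at step 10.
Second: cycles through -3, 0, 7, 6 every 4 steps. Step 10 lands at position 2 of the cycle → 7.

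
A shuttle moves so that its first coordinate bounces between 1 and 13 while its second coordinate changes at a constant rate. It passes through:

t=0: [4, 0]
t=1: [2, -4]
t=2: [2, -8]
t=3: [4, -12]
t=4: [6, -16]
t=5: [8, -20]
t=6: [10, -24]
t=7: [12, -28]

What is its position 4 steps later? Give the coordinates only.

[6, -44]

The first coordinate reflects between 1 and 13, moving 2 per step.
  step 8: 12 → 12
  step 9: 12 → 10
  step 10: 10 → 8
  step 11: 8 → 6
The second coordinate changes by -4 each step: at step 11 it is -44.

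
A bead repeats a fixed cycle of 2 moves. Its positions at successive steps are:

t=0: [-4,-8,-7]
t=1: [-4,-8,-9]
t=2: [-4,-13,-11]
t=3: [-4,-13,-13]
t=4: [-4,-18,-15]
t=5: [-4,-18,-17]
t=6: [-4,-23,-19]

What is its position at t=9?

[-4,-28,-25]

Step-to-step displacements: [+0,+0,-2], [+0,-5,-2], [+0,+0,-2], [+0,-5,-2], [+0,+0,-2], [+0,-5,-2] — a repeating cycle of length 2.
step 7: apply [+0,+0,-2] → [-4,-23,-21]
step 8: apply [+0,-5,-2] → [-4,-28,-23]
step 9: apply [+0,+0,-2] → [-4,-28,-25]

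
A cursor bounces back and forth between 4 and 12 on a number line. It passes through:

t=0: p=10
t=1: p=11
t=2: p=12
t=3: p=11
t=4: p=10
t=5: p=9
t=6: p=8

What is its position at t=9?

The value travels 1 per step and bounces off the walls at 4 and 12.
  step 7: 8 → 7
  step 8: 7 → 6
  step 9: 6 → 5

p=5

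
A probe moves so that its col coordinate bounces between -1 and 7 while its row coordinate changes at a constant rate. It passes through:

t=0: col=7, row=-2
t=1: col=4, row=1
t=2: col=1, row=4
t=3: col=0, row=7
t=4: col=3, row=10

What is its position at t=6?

The col coordinate travels 3 per step and bounces off the walls at -1 and 7.
  step 5: 3 → 6
  step 6: 6 → 5
The row coordinate changes by +3 each step: at step 6 it is 16.

col=5, row=16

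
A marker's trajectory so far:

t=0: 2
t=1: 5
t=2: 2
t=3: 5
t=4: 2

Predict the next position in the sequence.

5

The jumps are +3, -3, +3, -3 — a geometric progression with ratio -1.
step 5: 2 + 3 → 5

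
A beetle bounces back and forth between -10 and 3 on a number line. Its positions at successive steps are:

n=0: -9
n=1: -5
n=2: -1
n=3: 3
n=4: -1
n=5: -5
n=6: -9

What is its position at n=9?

The value reflects between -10 and 3, moving 4 per step.
  step 7: -9 → -7
  step 8: -7 → -3
  step 9: -3 → 1

1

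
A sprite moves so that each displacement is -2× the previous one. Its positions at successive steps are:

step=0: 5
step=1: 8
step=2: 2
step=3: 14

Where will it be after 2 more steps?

38

Consecutive displacements +3, -6, +12 scale by a factor of -2 each step.
step 4: 14 − 24 → -10
step 5: -10 + 48 → 38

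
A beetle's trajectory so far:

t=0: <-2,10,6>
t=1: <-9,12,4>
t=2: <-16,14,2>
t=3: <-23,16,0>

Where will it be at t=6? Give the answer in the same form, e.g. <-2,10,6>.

Each step adds <-7,+2,-2> to the position.
step 4: <-23,16,0> + <-7,+2,-2> → <-30,18,-2>
step 5: <-30,18,-2> + <-7,+2,-2> → <-37,20,-4>
step 6: <-37,20,-4> + <-7,+2,-2> → <-44,22,-6>

<-44,22,-6>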